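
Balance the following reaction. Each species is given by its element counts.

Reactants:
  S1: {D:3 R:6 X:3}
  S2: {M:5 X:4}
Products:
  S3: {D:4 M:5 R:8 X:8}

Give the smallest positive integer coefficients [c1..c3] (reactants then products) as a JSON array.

Coefficients: [4, 3, 3]

D: 4·3+3·0 = 12 | 3·4 = 12
M: 4·0+3·5 = 15 | 3·5 = 15
R: 4·6+3·0 = 24 | 3·8 = 24
X: 4·3+3·4 = 24 | 3·8 = 24
gcd(4,3,3) = 1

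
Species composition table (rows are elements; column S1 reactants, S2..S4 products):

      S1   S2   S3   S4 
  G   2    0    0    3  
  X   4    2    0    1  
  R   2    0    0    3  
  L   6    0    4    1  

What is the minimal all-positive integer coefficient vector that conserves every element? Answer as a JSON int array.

G: 3·2 = 6 | 5·0+4·0+2·3 = 6
X: 3·4 = 12 | 5·2+4·0+2·1 = 12
R: 3·2 = 6 | 5·0+4·0+2·3 = 6
L: 3·6 = 18 | 5·0+4·4+2·1 = 18
gcd(3,5,4,2) = 1

Coefficients: [3, 5, 4, 2]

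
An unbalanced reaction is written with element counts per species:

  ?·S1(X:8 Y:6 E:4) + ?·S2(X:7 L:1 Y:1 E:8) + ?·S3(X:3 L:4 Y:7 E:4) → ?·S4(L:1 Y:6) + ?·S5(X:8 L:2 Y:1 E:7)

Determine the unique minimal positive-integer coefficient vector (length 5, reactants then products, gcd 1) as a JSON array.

X: 2·8+1·7+3·3 = 32 | 5·0+4·8 = 32
L: 2·0+1·1+3·4 = 13 | 5·1+4·2 = 13
Y: 2·6+1·1+3·7 = 34 | 5·6+4·1 = 34
E: 2·4+1·8+3·4 = 28 | 5·0+4·7 = 28
gcd(2,1,3,5,4) = 1

Coefficients: [2, 1, 3, 5, 4]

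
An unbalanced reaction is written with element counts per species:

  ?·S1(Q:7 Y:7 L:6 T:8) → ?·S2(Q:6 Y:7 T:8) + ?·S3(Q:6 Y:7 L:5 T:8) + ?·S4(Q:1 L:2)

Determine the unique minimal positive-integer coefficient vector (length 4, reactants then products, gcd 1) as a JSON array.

Coefficients: [5, 1, 4, 5]

Q: 5·7 = 35 | 1·6+4·6+5·1 = 35
Y: 5·7 = 35 | 1·7+4·7+5·0 = 35
L: 5·6 = 30 | 1·0+4·5+5·2 = 30
T: 5·8 = 40 | 1·8+4·8+5·0 = 40
gcd(5,1,4,5) = 1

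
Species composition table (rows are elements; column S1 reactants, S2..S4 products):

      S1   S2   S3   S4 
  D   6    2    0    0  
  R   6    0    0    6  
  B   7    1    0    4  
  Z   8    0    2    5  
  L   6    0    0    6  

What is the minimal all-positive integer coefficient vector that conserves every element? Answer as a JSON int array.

D: 2·6 = 12 | 6·2+3·0+2·0 = 12
R: 2·6 = 12 | 6·0+3·0+2·6 = 12
B: 2·7 = 14 | 6·1+3·0+2·4 = 14
Z: 2·8 = 16 | 6·0+3·2+2·5 = 16
L: 2·6 = 12 | 6·0+3·0+2·6 = 12
gcd(2,6,3,2) = 1

Coefficients: [2, 6, 3, 2]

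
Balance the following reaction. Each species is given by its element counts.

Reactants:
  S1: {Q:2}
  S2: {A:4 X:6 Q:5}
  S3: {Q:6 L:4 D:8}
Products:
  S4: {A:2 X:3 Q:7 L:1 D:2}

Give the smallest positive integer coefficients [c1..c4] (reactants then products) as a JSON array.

Coefficients: [6, 2, 1, 4]

A: 6·0+2·4+1·0 = 8 | 4·2 = 8
X: 6·0+2·6+1·0 = 12 | 4·3 = 12
Q: 6·2+2·5+1·6 = 28 | 4·7 = 28
L: 6·0+2·0+1·4 = 4 | 4·1 = 4
D: 6·0+2·0+1·8 = 8 | 4·2 = 8
gcd(6,2,1,4) = 1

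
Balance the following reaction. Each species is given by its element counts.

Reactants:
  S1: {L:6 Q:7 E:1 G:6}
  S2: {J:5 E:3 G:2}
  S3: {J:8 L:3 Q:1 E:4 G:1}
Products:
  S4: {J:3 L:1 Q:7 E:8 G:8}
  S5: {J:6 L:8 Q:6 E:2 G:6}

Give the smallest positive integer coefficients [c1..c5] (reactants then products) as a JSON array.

Coefficients: [6, 4, 2, 2, 5]

J: 6·0+4·5+2·8 = 36 | 2·3+5·6 = 36
L: 6·6+4·0+2·3 = 42 | 2·1+5·8 = 42
Q: 6·7+4·0+2·1 = 44 | 2·7+5·6 = 44
E: 6·1+4·3+2·4 = 26 | 2·8+5·2 = 26
G: 6·6+4·2+2·1 = 46 | 2·8+5·6 = 46
gcd(6,4,2,2,5) = 1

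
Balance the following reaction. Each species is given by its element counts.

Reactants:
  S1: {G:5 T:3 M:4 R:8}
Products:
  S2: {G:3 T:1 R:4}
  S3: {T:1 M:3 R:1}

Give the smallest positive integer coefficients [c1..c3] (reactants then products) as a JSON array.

Coefficients: [3, 5, 4]

G: 3·5 = 15 | 5·3+4·0 = 15
T: 3·3 = 9 | 5·1+4·1 = 9
M: 3·4 = 12 | 5·0+4·3 = 12
R: 3·8 = 24 | 5·4+4·1 = 24
gcd(3,5,4) = 1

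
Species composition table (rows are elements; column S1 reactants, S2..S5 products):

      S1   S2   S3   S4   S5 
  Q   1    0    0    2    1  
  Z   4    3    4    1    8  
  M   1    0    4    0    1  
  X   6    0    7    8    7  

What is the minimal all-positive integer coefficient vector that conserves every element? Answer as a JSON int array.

Coefficients: [5, 2, 1, 2, 1]

Q: 5·1 = 5 | 2·0+1·0+2·2+1·1 = 5
Z: 5·4 = 20 | 2·3+1·4+2·1+1·8 = 20
M: 5·1 = 5 | 2·0+1·4+2·0+1·1 = 5
X: 5·6 = 30 | 2·0+1·7+2·8+1·7 = 30
gcd(5,2,1,2,1) = 1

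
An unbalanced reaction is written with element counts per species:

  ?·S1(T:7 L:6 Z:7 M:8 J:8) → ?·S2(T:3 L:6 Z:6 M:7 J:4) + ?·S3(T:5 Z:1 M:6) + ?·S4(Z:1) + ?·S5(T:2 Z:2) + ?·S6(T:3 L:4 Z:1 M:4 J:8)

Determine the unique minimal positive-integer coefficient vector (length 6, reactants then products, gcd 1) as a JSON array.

Coefficients: [4, 2, 1, 4, 4, 3]

T: 4·7 = 28 | 2·3+1·5+4·0+4·2+3·3 = 28
L: 4·6 = 24 | 2·6+1·0+4·0+4·0+3·4 = 24
Z: 4·7 = 28 | 2·6+1·1+4·1+4·2+3·1 = 28
M: 4·8 = 32 | 2·7+1·6+4·0+4·0+3·4 = 32
J: 4·8 = 32 | 2·4+1·0+4·0+4·0+3·8 = 32
gcd(4,2,1,4,4,3) = 1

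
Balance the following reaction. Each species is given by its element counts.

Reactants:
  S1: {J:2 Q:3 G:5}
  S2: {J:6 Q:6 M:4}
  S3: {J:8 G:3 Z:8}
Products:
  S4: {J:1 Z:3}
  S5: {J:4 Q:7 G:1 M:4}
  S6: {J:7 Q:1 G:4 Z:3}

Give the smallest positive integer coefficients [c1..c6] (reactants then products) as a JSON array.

Coefficients: [3, 4, 3, 3, 4, 5]

J: 3·2+4·6+3·8 = 54 | 3·1+4·4+5·7 = 54
Q: 3·3+4·6+3·0 = 33 | 3·0+4·7+5·1 = 33
G: 3·5+4·0+3·3 = 24 | 3·0+4·1+5·4 = 24
Z: 3·0+4·0+3·8 = 24 | 3·3+4·0+5·3 = 24
M: 3·0+4·4+3·0 = 16 | 3·0+4·4+5·0 = 16
gcd(3,4,3,3,4,5) = 1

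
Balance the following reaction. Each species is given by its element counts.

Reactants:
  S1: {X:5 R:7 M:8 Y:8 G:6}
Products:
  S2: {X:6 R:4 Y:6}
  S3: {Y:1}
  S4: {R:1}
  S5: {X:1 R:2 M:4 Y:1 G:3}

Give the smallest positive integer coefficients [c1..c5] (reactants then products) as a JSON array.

Coefficients: [2, 1, 6, 2, 4]

X: 2·5 = 10 | 1·6+6·0+2·0+4·1 = 10
R: 2·7 = 14 | 1·4+6·0+2·1+4·2 = 14
M: 2·8 = 16 | 1·0+6·0+2·0+4·4 = 16
Y: 2·8 = 16 | 1·6+6·1+2·0+4·1 = 16
G: 2·6 = 12 | 1·0+6·0+2·0+4·3 = 12
gcd(2,1,6,2,4) = 1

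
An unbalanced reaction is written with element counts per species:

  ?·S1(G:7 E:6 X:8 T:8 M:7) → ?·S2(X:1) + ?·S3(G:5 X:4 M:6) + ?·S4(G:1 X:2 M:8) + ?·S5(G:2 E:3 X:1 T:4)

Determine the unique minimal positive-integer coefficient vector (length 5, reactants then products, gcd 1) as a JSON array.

G: 2·7 = 14 | 6·0+1·5+1·1+4·2 = 14
E: 2·6 = 12 | 6·0+1·0+1·0+4·3 = 12
X: 2·8 = 16 | 6·1+1·4+1·2+4·1 = 16
T: 2·8 = 16 | 6·0+1·0+1·0+4·4 = 16
M: 2·7 = 14 | 6·0+1·6+1·8+4·0 = 14
gcd(2,6,1,1,4) = 1

Coefficients: [2, 6, 1, 1, 4]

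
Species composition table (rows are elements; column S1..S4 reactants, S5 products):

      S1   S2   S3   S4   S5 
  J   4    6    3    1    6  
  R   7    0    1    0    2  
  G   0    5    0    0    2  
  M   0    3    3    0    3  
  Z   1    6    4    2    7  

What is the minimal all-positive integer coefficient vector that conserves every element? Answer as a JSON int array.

J: 1·4+2·6+3·3+5·1 = 30 | 5·6 = 30
R: 1·7+2·0+3·1+5·0 = 10 | 5·2 = 10
G: 1·0+2·5+3·0+5·0 = 10 | 5·2 = 10
M: 1·0+2·3+3·3+5·0 = 15 | 5·3 = 15
Z: 1·1+2·6+3·4+5·2 = 35 | 5·7 = 35
gcd(1,2,3,5,5) = 1

Coefficients: [1, 2, 3, 5, 5]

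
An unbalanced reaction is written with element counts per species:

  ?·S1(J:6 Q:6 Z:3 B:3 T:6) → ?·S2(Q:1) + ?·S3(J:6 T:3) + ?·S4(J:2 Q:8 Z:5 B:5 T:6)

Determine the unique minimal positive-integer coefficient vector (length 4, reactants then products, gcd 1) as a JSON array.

J: 5·6 = 30 | 6·0+4·6+3·2 = 30
Q: 5·6 = 30 | 6·1+4·0+3·8 = 30
Z: 5·3 = 15 | 6·0+4·0+3·5 = 15
B: 5·3 = 15 | 6·0+4·0+3·5 = 15
T: 5·6 = 30 | 6·0+4·3+3·6 = 30
gcd(5,6,4,3) = 1

Coefficients: [5, 6, 4, 3]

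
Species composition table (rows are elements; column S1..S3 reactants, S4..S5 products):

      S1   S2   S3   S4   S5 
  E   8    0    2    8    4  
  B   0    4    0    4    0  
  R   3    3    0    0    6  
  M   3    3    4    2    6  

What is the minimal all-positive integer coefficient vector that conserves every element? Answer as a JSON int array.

Coefficients: [6, 4, 2, 4, 5]

E: 6·8+4·0+2·2 = 52 | 4·8+5·4 = 52
B: 6·0+4·4+2·0 = 16 | 4·4+5·0 = 16
R: 6·3+4·3+2·0 = 30 | 4·0+5·6 = 30
M: 6·3+4·3+2·4 = 38 | 4·2+5·6 = 38
gcd(6,4,2,4,5) = 1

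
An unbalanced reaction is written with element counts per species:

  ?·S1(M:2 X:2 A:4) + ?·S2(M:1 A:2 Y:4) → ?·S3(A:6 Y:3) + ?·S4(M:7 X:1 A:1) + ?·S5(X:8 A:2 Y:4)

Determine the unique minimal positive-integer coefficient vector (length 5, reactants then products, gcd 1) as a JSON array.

Coefficients: [5, 4, 4, 2, 1]

M: 5·2+4·1 = 14 | 4·0+2·7+1·0 = 14
X: 5·2+4·0 = 10 | 4·0+2·1+1·8 = 10
A: 5·4+4·2 = 28 | 4·6+2·1+1·2 = 28
Y: 5·0+4·4 = 16 | 4·3+2·0+1·4 = 16
gcd(5,4,4,2,1) = 1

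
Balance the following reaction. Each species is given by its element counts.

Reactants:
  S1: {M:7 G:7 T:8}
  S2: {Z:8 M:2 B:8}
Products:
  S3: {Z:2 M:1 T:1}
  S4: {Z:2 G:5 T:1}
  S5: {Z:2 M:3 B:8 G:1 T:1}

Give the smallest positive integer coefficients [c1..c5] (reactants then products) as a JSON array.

Coefficients: [1, 2, 5, 1, 2]

Z: 1·0+2·8 = 16 | 5·2+1·2+2·2 = 16
M: 1·7+2·2 = 11 | 5·1+1·0+2·3 = 11
B: 1·0+2·8 = 16 | 5·0+1·0+2·8 = 16
G: 1·7+2·0 = 7 | 5·0+1·5+2·1 = 7
T: 1·8+2·0 = 8 | 5·1+1·1+2·1 = 8
gcd(1,2,5,1,2) = 1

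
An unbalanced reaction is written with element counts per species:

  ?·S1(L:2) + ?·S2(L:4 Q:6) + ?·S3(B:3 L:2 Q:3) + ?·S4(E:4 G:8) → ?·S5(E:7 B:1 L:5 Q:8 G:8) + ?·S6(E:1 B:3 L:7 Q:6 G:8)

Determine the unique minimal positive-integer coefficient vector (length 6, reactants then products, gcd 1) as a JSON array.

Coefficients: [4, 5, 4, 6, 3, 3]

E: 4·0+5·0+4·0+6·4 = 24 | 3·7+3·1 = 24
B: 4·0+5·0+4·3+6·0 = 12 | 3·1+3·3 = 12
L: 4·2+5·4+4·2+6·0 = 36 | 3·5+3·7 = 36
Q: 4·0+5·6+4·3+6·0 = 42 | 3·8+3·6 = 42
G: 4·0+5·0+4·0+6·8 = 48 | 3·8+3·8 = 48
gcd(4,5,4,6,3,3) = 1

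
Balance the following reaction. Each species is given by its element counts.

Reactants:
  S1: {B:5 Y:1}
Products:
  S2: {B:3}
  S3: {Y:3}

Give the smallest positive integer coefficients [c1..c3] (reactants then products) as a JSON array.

Coefficients: [3, 5, 1]

B: 3·5 = 15 | 5·3+1·0 = 15
Y: 3·1 = 3 | 5·0+1·3 = 3
gcd(3,5,1) = 1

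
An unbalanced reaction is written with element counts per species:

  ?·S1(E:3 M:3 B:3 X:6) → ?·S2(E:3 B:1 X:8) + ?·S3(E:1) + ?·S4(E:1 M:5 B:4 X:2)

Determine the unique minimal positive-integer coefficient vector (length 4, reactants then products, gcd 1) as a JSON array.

E: 5·3 = 15 | 3·3+3·1+3·1 = 15
M: 5·3 = 15 | 3·0+3·0+3·5 = 15
B: 5·3 = 15 | 3·1+3·0+3·4 = 15
X: 5·6 = 30 | 3·8+3·0+3·2 = 30
gcd(5,3,3,3) = 1

Coefficients: [5, 3, 3, 3]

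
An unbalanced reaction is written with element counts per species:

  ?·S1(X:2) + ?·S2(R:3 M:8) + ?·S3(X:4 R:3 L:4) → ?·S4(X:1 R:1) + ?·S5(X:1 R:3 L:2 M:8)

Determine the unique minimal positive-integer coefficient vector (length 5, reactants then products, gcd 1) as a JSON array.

X: 1·2+4·0+2·4 = 10 | 6·1+4·1 = 10
R: 1·0+4·3+2·3 = 18 | 6·1+4·3 = 18
L: 1·0+4·0+2·4 = 8 | 6·0+4·2 = 8
M: 1·0+4·8+2·0 = 32 | 6·0+4·8 = 32
gcd(1,4,2,6,4) = 1

Coefficients: [1, 4, 2, 6, 4]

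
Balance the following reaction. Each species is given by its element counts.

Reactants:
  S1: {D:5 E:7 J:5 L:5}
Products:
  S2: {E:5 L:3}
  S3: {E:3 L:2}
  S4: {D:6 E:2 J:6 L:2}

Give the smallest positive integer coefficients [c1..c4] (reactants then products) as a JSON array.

Coefficients: [6, 4, 4, 5]

D: 6·5 = 30 | 4·0+4·0+5·6 = 30
E: 6·7 = 42 | 4·5+4·3+5·2 = 42
J: 6·5 = 30 | 4·0+4·0+5·6 = 30
L: 6·5 = 30 | 4·3+4·2+5·2 = 30
gcd(6,4,4,5) = 1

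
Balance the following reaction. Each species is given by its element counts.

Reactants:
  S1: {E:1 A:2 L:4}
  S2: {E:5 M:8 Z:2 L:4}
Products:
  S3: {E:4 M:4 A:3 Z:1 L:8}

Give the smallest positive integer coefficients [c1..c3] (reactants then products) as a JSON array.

Coefficients: [3, 1, 2]

E: 3·1+1·5 = 8 | 2·4 = 8
M: 3·0+1·8 = 8 | 2·4 = 8
A: 3·2+1·0 = 6 | 2·3 = 6
Z: 3·0+1·2 = 2 | 2·1 = 2
L: 3·4+1·4 = 16 | 2·8 = 16
gcd(3,1,2) = 1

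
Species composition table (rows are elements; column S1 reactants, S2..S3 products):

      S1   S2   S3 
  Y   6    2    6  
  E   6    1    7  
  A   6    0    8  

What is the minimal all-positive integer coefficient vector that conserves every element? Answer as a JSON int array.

Y: 4·6 = 24 | 3·2+3·6 = 24
E: 4·6 = 24 | 3·1+3·7 = 24
A: 4·6 = 24 | 3·0+3·8 = 24
gcd(4,3,3) = 1

Coefficients: [4, 3, 3]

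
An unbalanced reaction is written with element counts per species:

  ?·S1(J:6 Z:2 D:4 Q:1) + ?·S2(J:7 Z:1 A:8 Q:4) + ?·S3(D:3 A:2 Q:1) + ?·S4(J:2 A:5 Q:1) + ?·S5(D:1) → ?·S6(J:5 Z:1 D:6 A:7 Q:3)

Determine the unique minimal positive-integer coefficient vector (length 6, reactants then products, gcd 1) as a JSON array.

J: 2·6+1·7+6·0+3·2+4·0 = 25 | 5·5 = 25
Z: 2·2+1·1+6·0+3·0+4·0 = 5 | 5·1 = 5
D: 2·4+1·0+6·3+3·0+4·1 = 30 | 5·6 = 30
A: 2·0+1·8+6·2+3·5+4·0 = 35 | 5·7 = 35
Q: 2·1+1·4+6·1+3·1+4·0 = 15 | 5·3 = 15
gcd(2,1,6,3,4,5) = 1

Coefficients: [2, 1, 6, 3, 4, 5]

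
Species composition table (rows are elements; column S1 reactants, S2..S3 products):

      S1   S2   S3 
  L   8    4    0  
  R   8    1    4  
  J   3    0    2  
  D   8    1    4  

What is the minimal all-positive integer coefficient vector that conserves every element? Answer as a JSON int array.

L: 2·8 = 16 | 4·4+3·0 = 16
R: 2·8 = 16 | 4·1+3·4 = 16
J: 2·3 = 6 | 4·0+3·2 = 6
D: 2·8 = 16 | 4·1+3·4 = 16
gcd(2,4,3) = 1

Coefficients: [2, 4, 3]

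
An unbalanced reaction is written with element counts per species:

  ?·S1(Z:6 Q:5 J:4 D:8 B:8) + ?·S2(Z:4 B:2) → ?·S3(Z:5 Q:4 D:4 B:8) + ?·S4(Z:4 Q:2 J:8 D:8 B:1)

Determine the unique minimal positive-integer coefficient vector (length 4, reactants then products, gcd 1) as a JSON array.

Coefficients: [4, 1, 4, 2]

Z: 4·6+1·4 = 28 | 4·5+2·4 = 28
Q: 4·5+1·0 = 20 | 4·4+2·2 = 20
J: 4·4+1·0 = 16 | 4·0+2·8 = 16
D: 4·8+1·0 = 32 | 4·4+2·8 = 32
B: 4·8+1·2 = 34 | 4·8+2·1 = 34
gcd(4,1,4,2) = 1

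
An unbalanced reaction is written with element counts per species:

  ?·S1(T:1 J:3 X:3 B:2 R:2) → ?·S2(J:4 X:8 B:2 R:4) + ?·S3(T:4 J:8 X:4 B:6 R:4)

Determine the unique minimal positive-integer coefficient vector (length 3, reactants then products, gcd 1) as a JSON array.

T: 4·1 = 4 | 1·0+1·4 = 4
J: 4·3 = 12 | 1·4+1·8 = 12
X: 4·3 = 12 | 1·8+1·4 = 12
B: 4·2 = 8 | 1·2+1·6 = 8
R: 4·2 = 8 | 1·4+1·4 = 8
gcd(4,1,1) = 1

Coefficients: [4, 1, 1]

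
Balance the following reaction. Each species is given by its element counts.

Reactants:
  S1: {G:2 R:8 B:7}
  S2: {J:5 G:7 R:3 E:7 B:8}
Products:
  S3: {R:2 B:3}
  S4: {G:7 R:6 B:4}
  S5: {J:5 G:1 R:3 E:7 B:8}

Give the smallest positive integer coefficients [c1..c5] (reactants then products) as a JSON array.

Coefficients: [6, 5, 6, 6, 5]

J: 6·0+5·5 = 25 | 6·0+6·0+5·5 = 25
G: 6·2+5·7 = 47 | 6·0+6·7+5·1 = 47
R: 6·8+5·3 = 63 | 6·2+6·6+5·3 = 63
E: 6·0+5·7 = 35 | 6·0+6·0+5·7 = 35
B: 6·7+5·8 = 82 | 6·3+6·4+5·8 = 82
gcd(6,5,6,6,5) = 1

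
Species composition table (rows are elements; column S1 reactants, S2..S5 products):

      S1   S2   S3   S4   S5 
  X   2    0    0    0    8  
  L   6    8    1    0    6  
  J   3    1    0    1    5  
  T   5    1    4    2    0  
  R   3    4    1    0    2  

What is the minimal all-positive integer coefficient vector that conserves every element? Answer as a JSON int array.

X: 4·2 = 8 | 2·0+2·0+5·0+1·8 = 8
L: 4·6 = 24 | 2·8+2·1+5·0+1·6 = 24
J: 4·3 = 12 | 2·1+2·0+5·1+1·5 = 12
T: 4·5 = 20 | 2·1+2·4+5·2+1·0 = 20
R: 4·3 = 12 | 2·4+2·1+5·0+1·2 = 12
gcd(4,2,2,5,1) = 1

Coefficients: [4, 2, 2, 5, 1]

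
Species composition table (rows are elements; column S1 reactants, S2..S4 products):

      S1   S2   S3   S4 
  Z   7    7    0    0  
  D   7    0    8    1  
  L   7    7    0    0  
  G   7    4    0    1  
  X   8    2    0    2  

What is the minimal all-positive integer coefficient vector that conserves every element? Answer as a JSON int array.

Coefficients: [2, 2, 1, 6]

Z: 2·7 = 14 | 2·7+1·0+6·0 = 14
D: 2·7 = 14 | 2·0+1·8+6·1 = 14
L: 2·7 = 14 | 2·7+1·0+6·0 = 14
G: 2·7 = 14 | 2·4+1·0+6·1 = 14
X: 2·8 = 16 | 2·2+1·0+6·2 = 16
gcd(2,2,1,6) = 1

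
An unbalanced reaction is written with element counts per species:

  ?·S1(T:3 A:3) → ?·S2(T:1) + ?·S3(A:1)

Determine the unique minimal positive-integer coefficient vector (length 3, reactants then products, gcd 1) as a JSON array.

T: 1·3 = 3 | 3·1+3·0 = 3
A: 1·3 = 3 | 3·0+3·1 = 3
gcd(1,3,3) = 1

Coefficients: [1, 3, 3]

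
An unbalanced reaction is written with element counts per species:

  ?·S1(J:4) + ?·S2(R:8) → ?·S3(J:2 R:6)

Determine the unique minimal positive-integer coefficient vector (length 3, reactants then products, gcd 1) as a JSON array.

Coefficients: [2, 3, 4]

J: 2·4+3·0 = 8 | 4·2 = 8
R: 2·0+3·8 = 24 | 4·6 = 24
gcd(2,3,4) = 1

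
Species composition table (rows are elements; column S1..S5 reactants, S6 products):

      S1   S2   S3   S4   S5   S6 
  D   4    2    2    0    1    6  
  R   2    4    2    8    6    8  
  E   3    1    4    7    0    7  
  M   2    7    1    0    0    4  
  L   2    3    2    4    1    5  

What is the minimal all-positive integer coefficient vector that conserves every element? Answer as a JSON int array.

D: 5·4+1·2+3·2+1·0+2·1 = 30 | 5·6 = 30
R: 5·2+1·4+3·2+1·8+2·6 = 40 | 5·8 = 40
E: 5·3+1·1+3·4+1·7+2·0 = 35 | 5·7 = 35
M: 5·2+1·7+3·1+1·0+2·0 = 20 | 5·4 = 20
L: 5·2+1·3+3·2+1·4+2·1 = 25 | 5·5 = 25
gcd(5,1,3,1,2,5) = 1

Coefficients: [5, 1, 3, 1, 2, 5]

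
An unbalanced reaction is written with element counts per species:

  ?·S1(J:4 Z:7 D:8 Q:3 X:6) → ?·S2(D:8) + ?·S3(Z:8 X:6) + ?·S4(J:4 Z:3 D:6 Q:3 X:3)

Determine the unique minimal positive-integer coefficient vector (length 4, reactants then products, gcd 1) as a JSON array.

J: 4·4 = 16 | 1·0+2·0+4·4 = 16
Z: 4·7 = 28 | 1·0+2·8+4·3 = 28
D: 4·8 = 32 | 1·8+2·0+4·6 = 32
Q: 4·3 = 12 | 1·0+2·0+4·3 = 12
X: 4·6 = 24 | 1·0+2·6+4·3 = 24
gcd(4,1,2,4) = 1

Coefficients: [4, 1, 2, 4]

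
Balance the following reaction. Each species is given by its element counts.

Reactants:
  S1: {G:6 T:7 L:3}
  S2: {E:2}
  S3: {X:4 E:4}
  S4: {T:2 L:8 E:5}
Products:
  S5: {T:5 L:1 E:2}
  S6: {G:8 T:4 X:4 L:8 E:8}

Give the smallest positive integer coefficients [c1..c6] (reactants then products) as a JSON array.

Coefficients: [4, 5, 3, 2, 4, 3]

G: 4·6+5·0+3·0+2·0 = 24 | 4·0+3·8 = 24
T: 4·7+5·0+3·0+2·2 = 32 | 4·5+3·4 = 32
X: 4·0+5·0+3·4+2·0 = 12 | 4·0+3·4 = 12
L: 4·3+5·0+3·0+2·8 = 28 | 4·1+3·8 = 28
E: 4·0+5·2+3·4+2·5 = 32 | 4·2+3·8 = 32
gcd(4,5,3,2,4,3) = 1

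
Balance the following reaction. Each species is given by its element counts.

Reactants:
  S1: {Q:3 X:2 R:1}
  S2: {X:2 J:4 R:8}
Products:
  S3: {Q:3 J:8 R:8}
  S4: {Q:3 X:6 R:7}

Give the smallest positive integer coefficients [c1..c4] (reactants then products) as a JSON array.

Coefficients: [5, 4, 2, 3]

Q: 5·3+4·0 = 15 | 2·3+3·3 = 15
X: 5·2+4·2 = 18 | 2·0+3·6 = 18
J: 5·0+4·4 = 16 | 2·8+3·0 = 16
R: 5·1+4·8 = 37 | 2·8+3·7 = 37
gcd(5,4,2,3) = 1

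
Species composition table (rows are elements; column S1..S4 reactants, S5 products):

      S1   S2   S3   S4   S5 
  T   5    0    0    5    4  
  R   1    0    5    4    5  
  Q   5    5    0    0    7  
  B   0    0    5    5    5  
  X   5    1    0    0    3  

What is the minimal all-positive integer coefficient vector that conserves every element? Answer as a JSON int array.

Coefficients: [2, 5, 3, 2, 5]

T: 2·5+5·0+3·0+2·5 = 20 | 5·4 = 20
R: 2·1+5·0+3·5+2·4 = 25 | 5·5 = 25
Q: 2·5+5·5+3·0+2·0 = 35 | 5·7 = 35
B: 2·0+5·0+3·5+2·5 = 25 | 5·5 = 25
X: 2·5+5·1+3·0+2·0 = 15 | 5·3 = 15
gcd(2,5,3,2,5) = 1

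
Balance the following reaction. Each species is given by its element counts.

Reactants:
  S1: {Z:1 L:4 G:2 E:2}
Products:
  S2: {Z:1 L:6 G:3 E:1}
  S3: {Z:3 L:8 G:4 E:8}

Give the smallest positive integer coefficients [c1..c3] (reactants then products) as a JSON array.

Coefficients: [5, 2, 1]

Z: 5·1 = 5 | 2·1+1·3 = 5
L: 5·4 = 20 | 2·6+1·8 = 20
G: 5·2 = 10 | 2·3+1·4 = 10
E: 5·2 = 10 | 2·1+1·8 = 10
gcd(5,2,1) = 1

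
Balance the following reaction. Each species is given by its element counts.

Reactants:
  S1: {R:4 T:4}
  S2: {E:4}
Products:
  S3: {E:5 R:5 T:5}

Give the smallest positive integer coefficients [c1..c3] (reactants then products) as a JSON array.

E: 5·0+5·4 = 20 | 4·5 = 20
R: 5·4+5·0 = 20 | 4·5 = 20
T: 5·4+5·0 = 20 | 4·5 = 20
gcd(5,5,4) = 1

Coefficients: [5, 5, 4]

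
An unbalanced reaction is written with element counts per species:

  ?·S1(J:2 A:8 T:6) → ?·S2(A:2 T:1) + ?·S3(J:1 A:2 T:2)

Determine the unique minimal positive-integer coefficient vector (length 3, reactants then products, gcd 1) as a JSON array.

J: 1·2 = 2 | 2·0+2·1 = 2
A: 1·8 = 8 | 2·2+2·2 = 8
T: 1·6 = 6 | 2·1+2·2 = 6
gcd(1,2,2) = 1

Coefficients: [1, 2, 2]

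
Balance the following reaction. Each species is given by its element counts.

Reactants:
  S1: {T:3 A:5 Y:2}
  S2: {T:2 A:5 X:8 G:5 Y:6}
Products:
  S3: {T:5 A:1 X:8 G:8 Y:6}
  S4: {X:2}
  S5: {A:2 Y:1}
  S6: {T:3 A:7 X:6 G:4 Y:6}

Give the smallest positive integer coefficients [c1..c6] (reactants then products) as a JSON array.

T: 2·3+4·2 = 14 | 1·5+3·0+4·0+3·3 = 14
A: 2·5+4·5 = 30 | 1·1+3·0+4·2+3·7 = 30
X: 2·0+4·8 = 32 | 1·8+3·2+4·0+3·6 = 32
G: 2·0+4·5 = 20 | 1·8+3·0+4·0+3·4 = 20
Y: 2·2+4·6 = 28 | 1·6+3·0+4·1+3·6 = 28
gcd(2,4,1,3,4,3) = 1

Coefficients: [2, 4, 1, 3, 4, 3]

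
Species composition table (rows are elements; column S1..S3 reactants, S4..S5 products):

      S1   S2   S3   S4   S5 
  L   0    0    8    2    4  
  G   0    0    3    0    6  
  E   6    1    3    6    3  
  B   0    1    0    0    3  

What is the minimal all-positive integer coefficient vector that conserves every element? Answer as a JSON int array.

L: 5·0+3·0+2·8 = 16 | 6·2+1·4 = 16
G: 5·0+3·0+2·3 = 6 | 6·0+1·6 = 6
E: 5·6+3·1+2·3 = 39 | 6·6+1·3 = 39
B: 5·0+3·1+2·0 = 3 | 6·0+1·3 = 3
gcd(5,3,2,6,1) = 1

Coefficients: [5, 3, 2, 6, 1]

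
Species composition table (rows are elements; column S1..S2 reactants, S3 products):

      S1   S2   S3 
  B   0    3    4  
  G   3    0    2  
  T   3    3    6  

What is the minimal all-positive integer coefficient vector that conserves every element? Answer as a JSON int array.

Coefficients: [2, 4, 3]

B: 2·0+4·3 = 12 | 3·4 = 12
G: 2·3+4·0 = 6 | 3·2 = 6
T: 2·3+4·3 = 18 | 3·6 = 18
gcd(2,4,3) = 1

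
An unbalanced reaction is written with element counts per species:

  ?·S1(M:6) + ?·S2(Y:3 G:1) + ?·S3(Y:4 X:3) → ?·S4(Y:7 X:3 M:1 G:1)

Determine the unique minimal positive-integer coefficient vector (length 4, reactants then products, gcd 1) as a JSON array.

Y: 1·0+6·3+6·4 = 42 | 6·7 = 42
X: 1·0+6·0+6·3 = 18 | 6·3 = 18
M: 1·6+6·0+6·0 = 6 | 6·1 = 6
G: 1·0+6·1+6·0 = 6 | 6·1 = 6
gcd(1,6,6,6) = 1

Coefficients: [1, 6, 6, 6]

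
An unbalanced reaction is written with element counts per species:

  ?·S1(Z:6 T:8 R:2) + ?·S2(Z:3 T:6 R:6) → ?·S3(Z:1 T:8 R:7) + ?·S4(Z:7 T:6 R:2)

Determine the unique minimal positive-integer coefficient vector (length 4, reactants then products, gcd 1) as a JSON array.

Z: 4·6+5·3 = 39 | 4·1+5·7 = 39
T: 4·8+5·6 = 62 | 4·8+5·6 = 62
R: 4·2+5·6 = 38 | 4·7+5·2 = 38
gcd(4,5,4,5) = 1

Coefficients: [4, 5, 4, 5]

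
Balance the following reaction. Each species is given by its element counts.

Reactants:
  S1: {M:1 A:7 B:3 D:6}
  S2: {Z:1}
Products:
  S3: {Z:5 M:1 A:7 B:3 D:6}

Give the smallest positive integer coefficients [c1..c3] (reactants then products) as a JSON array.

Coefficients: [1, 5, 1]

Z: 1·0+5·1 = 5 | 1·5 = 5
M: 1·1+5·0 = 1 | 1·1 = 1
A: 1·7+5·0 = 7 | 1·7 = 7
B: 1·3+5·0 = 3 | 1·3 = 3
D: 1·6+5·0 = 6 | 1·6 = 6
gcd(1,5,1) = 1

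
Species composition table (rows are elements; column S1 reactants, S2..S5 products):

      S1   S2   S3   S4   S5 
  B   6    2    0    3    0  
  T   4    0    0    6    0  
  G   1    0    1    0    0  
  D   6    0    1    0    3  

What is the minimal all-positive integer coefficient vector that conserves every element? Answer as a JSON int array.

B: 3·6 = 18 | 6·2+3·0+2·3+5·0 = 18
T: 3·4 = 12 | 6·0+3·0+2·6+5·0 = 12
G: 3·1 = 3 | 6·0+3·1+2·0+5·0 = 3
D: 3·6 = 18 | 6·0+3·1+2·0+5·3 = 18
gcd(3,6,3,2,5) = 1

Coefficients: [3, 6, 3, 2, 5]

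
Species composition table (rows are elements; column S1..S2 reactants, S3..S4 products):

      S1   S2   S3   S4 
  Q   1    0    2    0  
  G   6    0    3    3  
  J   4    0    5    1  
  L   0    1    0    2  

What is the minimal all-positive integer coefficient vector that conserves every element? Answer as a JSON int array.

Q: 2·1+6·0 = 2 | 1·2+3·0 = 2
G: 2·6+6·0 = 12 | 1·3+3·3 = 12
J: 2·4+6·0 = 8 | 1·5+3·1 = 8
L: 2·0+6·1 = 6 | 1·0+3·2 = 6
gcd(2,6,1,3) = 1

Coefficients: [2, 6, 1, 3]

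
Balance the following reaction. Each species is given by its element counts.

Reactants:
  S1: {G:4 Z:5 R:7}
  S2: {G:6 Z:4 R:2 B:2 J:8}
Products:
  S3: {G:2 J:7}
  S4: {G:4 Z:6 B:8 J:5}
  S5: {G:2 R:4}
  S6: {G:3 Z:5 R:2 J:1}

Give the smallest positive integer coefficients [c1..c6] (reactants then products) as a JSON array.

Coefficients: [4, 4, 3, 1, 6, 6]

G: 4·4+4·6 = 40 | 3·2+1·4+6·2+6·3 = 40
Z: 4·5+4·4 = 36 | 3·0+1·6+6·0+6·5 = 36
R: 4·7+4·2 = 36 | 3·0+1·0+6·4+6·2 = 36
B: 4·0+4·2 = 8 | 3·0+1·8+6·0+6·0 = 8
J: 4·0+4·8 = 32 | 3·7+1·5+6·0+6·1 = 32
gcd(4,4,3,1,6,6) = 1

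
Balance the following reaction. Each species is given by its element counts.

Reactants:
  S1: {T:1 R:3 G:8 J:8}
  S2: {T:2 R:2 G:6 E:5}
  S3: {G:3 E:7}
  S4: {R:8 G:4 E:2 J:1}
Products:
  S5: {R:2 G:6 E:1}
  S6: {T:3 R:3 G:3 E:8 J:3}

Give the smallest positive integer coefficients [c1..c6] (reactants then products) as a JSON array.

Coefficients: [1, 4, 1, 1, 5, 3]

T: 1·1+4·2+1·0+1·0 = 9 | 5·0+3·3 = 9
R: 1·3+4·2+1·0+1·8 = 19 | 5·2+3·3 = 19
G: 1·8+4·6+1·3+1·4 = 39 | 5·6+3·3 = 39
E: 1·0+4·5+1·7+1·2 = 29 | 5·1+3·8 = 29
J: 1·8+4·0+1·0+1·1 = 9 | 5·0+3·3 = 9
gcd(1,4,1,1,5,3) = 1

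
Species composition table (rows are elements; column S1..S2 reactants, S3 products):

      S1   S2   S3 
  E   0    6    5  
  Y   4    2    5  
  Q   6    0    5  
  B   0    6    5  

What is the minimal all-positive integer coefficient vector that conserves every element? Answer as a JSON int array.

E: 5·0+5·6 = 30 | 6·5 = 30
Y: 5·4+5·2 = 30 | 6·5 = 30
Q: 5·6+5·0 = 30 | 6·5 = 30
B: 5·0+5·6 = 30 | 6·5 = 30
gcd(5,5,6) = 1

Coefficients: [5, 5, 6]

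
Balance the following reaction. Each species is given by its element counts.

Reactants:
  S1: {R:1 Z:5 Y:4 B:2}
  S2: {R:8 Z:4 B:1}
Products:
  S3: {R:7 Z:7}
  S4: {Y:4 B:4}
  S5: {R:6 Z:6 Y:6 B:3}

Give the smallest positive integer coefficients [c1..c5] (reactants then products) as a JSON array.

Coefficients: [6, 6, 6, 3, 2]

R: 6·1+6·8 = 54 | 6·7+3·0+2·6 = 54
Z: 6·5+6·4 = 54 | 6·7+3·0+2·6 = 54
Y: 6·4+6·0 = 24 | 6·0+3·4+2·6 = 24
B: 6·2+6·1 = 18 | 6·0+3·4+2·3 = 18
gcd(6,6,6,3,2) = 1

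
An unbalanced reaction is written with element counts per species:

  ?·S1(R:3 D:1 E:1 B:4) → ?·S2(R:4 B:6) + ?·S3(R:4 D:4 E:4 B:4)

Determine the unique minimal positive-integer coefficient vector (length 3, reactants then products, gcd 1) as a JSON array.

R: 4·3 = 12 | 2·4+1·4 = 12
D: 4·1 = 4 | 2·0+1·4 = 4
E: 4·1 = 4 | 2·0+1·4 = 4
B: 4·4 = 16 | 2·6+1·4 = 16
gcd(4,2,1) = 1

Coefficients: [4, 2, 1]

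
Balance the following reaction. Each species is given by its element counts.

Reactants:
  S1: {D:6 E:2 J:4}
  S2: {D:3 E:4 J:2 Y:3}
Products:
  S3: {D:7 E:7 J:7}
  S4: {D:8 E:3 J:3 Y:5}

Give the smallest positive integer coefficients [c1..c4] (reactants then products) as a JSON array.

Coefficients: [5, 5, 3, 3]

D: 5·6+5·3 = 45 | 3·7+3·8 = 45
E: 5·2+5·4 = 30 | 3·7+3·3 = 30
J: 5·4+5·2 = 30 | 3·7+3·3 = 30
Y: 5·0+5·3 = 15 | 3·0+3·5 = 15
gcd(5,5,3,3) = 1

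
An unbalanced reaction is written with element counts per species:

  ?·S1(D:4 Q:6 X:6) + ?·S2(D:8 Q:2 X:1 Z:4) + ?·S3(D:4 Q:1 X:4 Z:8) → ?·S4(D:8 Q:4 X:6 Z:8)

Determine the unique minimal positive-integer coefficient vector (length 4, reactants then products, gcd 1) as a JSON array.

Coefficients: [2, 2, 4, 5]

D: 2·4+2·8+4·4 = 40 | 5·8 = 40
Q: 2·6+2·2+4·1 = 20 | 5·4 = 20
X: 2·6+2·1+4·4 = 30 | 5·6 = 30
Z: 2·0+2·4+4·8 = 40 | 5·8 = 40
gcd(2,2,4,5) = 1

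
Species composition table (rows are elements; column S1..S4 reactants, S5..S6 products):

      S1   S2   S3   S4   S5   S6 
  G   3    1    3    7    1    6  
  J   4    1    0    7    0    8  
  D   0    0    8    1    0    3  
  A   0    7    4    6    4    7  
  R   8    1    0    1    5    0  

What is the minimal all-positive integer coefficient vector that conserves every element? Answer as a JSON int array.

G: 3·3+5·1+1·3+1·7 = 24 | 6·1+3·6 = 24
J: 3·4+5·1+1·0+1·7 = 24 | 6·0+3·8 = 24
D: 3·0+5·0+1·8+1·1 = 9 | 6·0+3·3 = 9
A: 3·0+5·7+1·4+1·6 = 45 | 6·4+3·7 = 45
R: 3·8+5·1+1·0+1·1 = 30 | 6·5+3·0 = 30
gcd(3,5,1,1,6,3) = 1

Coefficients: [3, 5, 1, 1, 6, 3]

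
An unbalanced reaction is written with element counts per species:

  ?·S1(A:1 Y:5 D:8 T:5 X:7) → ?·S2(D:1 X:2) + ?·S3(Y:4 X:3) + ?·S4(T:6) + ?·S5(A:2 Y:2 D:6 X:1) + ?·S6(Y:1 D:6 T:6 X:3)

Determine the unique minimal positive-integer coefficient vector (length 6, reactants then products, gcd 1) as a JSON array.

A: 6·1 = 6 | 6·0+5·0+1·0+3·2+4·0 = 6
Y: 6·5 = 30 | 6·0+5·4+1·0+3·2+4·1 = 30
D: 6·8 = 48 | 6·1+5·0+1·0+3·6+4·6 = 48
T: 6·5 = 30 | 6·0+5·0+1·6+3·0+4·6 = 30
X: 6·7 = 42 | 6·2+5·3+1·0+3·1+4·3 = 42
gcd(6,6,5,1,3,4) = 1

Coefficients: [6, 6, 5, 1, 3, 4]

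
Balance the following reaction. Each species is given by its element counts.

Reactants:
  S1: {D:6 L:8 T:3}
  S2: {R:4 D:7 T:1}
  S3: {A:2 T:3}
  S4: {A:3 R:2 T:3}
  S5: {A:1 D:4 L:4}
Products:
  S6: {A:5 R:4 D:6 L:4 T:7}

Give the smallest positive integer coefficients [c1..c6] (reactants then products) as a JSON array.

A: 2·0+2·0+3·2+6·3+1·1 = 25 | 5·5 = 25
R: 2·0+2·4+3·0+6·2+1·0 = 20 | 5·4 = 20
D: 2·6+2·7+3·0+6·0+1·4 = 30 | 5·6 = 30
L: 2·8+2·0+3·0+6·0+1·4 = 20 | 5·4 = 20
T: 2·3+2·1+3·3+6·3+1·0 = 35 | 5·7 = 35
gcd(2,2,3,6,1,5) = 1

Coefficients: [2, 2, 3, 6, 1, 5]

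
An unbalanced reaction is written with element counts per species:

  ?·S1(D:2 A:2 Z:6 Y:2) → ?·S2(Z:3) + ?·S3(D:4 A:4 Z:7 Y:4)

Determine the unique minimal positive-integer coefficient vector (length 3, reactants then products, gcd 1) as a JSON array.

Coefficients: [6, 5, 3]

D: 6·2 = 12 | 5·0+3·4 = 12
A: 6·2 = 12 | 5·0+3·4 = 12
Z: 6·6 = 36 | 5·3+3·7 = 36
Y: 6·2 = 12 | 5·0+3·4 = 12
gcd(6,5,3) = 1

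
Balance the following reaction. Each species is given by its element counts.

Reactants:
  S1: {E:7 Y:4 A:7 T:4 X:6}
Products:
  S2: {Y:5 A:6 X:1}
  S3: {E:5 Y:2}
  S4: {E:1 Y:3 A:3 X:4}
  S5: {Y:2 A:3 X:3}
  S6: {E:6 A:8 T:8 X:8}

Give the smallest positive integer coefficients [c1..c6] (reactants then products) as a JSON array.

Coefficients: [4, 1, 3, 1, 1, 2]

E: 4·7 = 28 | 1·0+3·5+1·1+1·0+2·6 = 28
Y: 4·4 = 16 | 1·5+3·2+1·3+1·2+2·0 = 16
A: 4·7 = 28 | 1·6+3·0+1·3+1·3+2·8 = 28
T: 4·4 = 16 | 1·0+3·0+1·0+1·0+2·8 = 16
X: 4·6 = 24 | 1·1+3·0+1·4+1·3+2·8 = 24
gcd(4,1,3,1,1,2) = 1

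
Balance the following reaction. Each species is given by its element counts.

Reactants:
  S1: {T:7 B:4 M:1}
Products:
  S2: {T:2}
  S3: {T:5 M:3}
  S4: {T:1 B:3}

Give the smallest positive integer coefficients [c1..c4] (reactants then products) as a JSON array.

T: 3·7 = 21 | 6·2+1·5+4·1 = 21
B: 3·4 = 12 | 6·0+1·0+4·3 = 12
M: 3·1 = 3 | 6·0+1·3+4·0 = 3
gcd(3,6,1,4) = 1

Coefficients: [3, 6, 1, 4]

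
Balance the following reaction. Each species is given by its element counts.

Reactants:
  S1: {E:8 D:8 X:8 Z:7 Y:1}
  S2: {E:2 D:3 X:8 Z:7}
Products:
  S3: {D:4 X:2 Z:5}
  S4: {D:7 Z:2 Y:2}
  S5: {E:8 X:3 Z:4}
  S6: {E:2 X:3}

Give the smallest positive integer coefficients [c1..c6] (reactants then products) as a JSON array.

E: 2·8+1·2 = 18 | 3·0+1·0+1·8+5·2 = 18
D: 2·8+1·3 = 19 | 3·4+1·7+1·0+5·0 = 19
X: 2·8+1·8 = 24 | 3·2+1·0+1·3+5·3 = 24
Z: 2·7+1·7 = 21 | 3·5+1·2+1·4+5·0 = 21
Y: 2·1+1·0 = 2 | 3·0+1·2+1·0+5·0 = 2
gcd(2,1,3,1,1,5) = 1

Coefficients: [2, 1, 3, 1, 1, 5]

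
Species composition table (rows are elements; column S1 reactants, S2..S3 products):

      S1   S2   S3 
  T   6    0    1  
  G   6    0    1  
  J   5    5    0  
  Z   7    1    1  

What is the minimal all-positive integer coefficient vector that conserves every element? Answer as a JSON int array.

T: 1·6 = 6 | 1·0+6·1 = 6
G: 1·6 = 6 | 1·0+6·1 = 6
J: 1·5 = 5 | 1·5+6·0 = 5
Z: 1·7 = 7 | 1·1+6·1 = 7
gcd(1,1,6) = 1

Coefficients: [1, 1, 6]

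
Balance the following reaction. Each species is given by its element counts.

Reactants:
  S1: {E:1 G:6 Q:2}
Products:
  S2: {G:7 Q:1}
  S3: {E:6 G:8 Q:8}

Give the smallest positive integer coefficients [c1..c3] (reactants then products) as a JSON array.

E: 6·1 = 6 | 4·0+1·6 = 6
G: 6·6 = 36 | 4·7+1·8 = 36
Q: 6·2 = 12 | 4·1+1·8 = 12
gcd(6,4,1) = 1

Coefficients: [6, 4, 1]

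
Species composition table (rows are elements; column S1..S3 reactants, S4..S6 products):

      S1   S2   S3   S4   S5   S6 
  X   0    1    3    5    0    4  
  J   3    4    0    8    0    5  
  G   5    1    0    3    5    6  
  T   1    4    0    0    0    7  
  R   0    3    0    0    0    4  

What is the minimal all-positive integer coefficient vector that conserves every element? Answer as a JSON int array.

Coefficients: [5, 4, 6, 2, 1, 3]

X: 5·0+4·1+6·3 = 22 | 2·5+1·0+3·4 = 22
J: 5·3+4·4+6·0 = 31 | 2·8+1·0+3·5 = 31
G: 5·5+4·1+6·0 = 29 | 2·3+1·5+3·6 = 29
T: 5·1+4·4+6·0 = 21 | 2·0+1·0+3·7 = 21
R: 5·0+4·3+6·0 = 12 | 2·0+1·0+3·4 = 12
gcd(5,4,6,2,1,3) = 1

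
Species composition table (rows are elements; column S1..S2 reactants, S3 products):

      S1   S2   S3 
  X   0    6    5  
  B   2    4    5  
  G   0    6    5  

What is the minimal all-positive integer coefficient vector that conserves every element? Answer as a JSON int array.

Coefficients: [5, 5, 6]

X: 5·0+5·6 = 30 | 6·5 = 30
B: 5·2+5·4 = 30 | 6·5 = 30
G: 5·0+5·6 = 30 | 6·5 = 30
gcd(5,5,6) = 1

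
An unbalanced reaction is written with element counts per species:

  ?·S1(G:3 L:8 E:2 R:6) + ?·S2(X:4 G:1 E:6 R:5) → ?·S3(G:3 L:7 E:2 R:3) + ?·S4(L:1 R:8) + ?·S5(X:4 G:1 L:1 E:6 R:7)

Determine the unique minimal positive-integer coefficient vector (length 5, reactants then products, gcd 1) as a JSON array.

Coefficients: [6, 5, 6, 1, 5]

X: 6·0+5·4 = 20 | 6·0+1·0+5·4 = 20
G: 6·3+5·1 = 23 | 6·3+1·0+5·1 = 23
L: 6·8+5·0 = 48 | 6·7+1·1+5·1 = 48
E: 6·2+5·6 = 42 | 6·2+1·0+5·6 = 42
R: 6·6+5·5 = 61 | 6·3+1·8+5·7 = 61
gcd(6,5,6,1,5) = 1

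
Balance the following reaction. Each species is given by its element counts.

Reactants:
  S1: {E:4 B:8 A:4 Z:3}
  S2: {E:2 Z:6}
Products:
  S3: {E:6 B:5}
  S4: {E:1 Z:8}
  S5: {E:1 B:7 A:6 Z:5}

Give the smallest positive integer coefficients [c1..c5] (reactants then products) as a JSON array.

Coefficients: [6, 3, 4, 2, 4]

E: 6·4+3·2 = 30 | 4·6+2·1+4·1 = 30
B: 6·8+3·0 = 48 | 4·5+2·0+4·7 = 48
A: 6·4+3·0 = 24 | 4·0+2·0+4·6 = 24
Z: 6·3+3·6 = 36 | 4·0+2·8+4·5 = 36
gcd(6,3,4,2,4) = 1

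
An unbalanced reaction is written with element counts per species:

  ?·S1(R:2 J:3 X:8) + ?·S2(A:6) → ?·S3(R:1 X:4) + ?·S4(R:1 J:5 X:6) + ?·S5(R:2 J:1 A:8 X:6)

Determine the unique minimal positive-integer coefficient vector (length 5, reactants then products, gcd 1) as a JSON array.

R: 6·2+4·0 = 12 | 3·1+3·1+3·2 = 12
J: 6·3+4·0 = 18 | 3·0+3·5+3·1 = 18
A: 6·0+4·6 = 24 | 3·0+3·0+3·8 = 24
X: 6·8+4·0 = 48 | 3·4+3·6+3·6 = 48
gcd(6,4,3,3,3) = 1

Coefficients: [6, 4, 3, 3, 3]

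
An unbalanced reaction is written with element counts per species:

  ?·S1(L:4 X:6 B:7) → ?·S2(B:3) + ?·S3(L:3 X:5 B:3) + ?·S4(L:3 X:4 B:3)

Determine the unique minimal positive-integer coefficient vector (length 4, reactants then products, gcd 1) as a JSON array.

L: 3·4 = 12 | 3·0+2·3+2·3 = 12
X: 3·6 = 18 | 3·0+2·5+2·4 = 18
B: 3·7 = 21 | 3·3+2·3+2·3 = 21
gcd(3,3,2,2) = 1

Coefficients: [3, 3, 2, 2]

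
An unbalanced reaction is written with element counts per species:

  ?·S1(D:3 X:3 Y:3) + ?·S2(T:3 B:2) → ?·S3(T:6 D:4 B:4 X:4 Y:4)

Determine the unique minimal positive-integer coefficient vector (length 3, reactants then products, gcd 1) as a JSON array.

Coefficients: [4, 6, 3]

T: 4·0+6·3 = 18 | 3·6 = 18
D: 4·3+6·0 = 12 | 3·4 = 12
B: 4·0+6·2 = 12 | 3·4 = 12
X: 4·3+6·0 = 12 | 3·4 = 12
Y: 4·3+6·0 = 12 | 3·4 = 12
gcd(4,6,3) = 1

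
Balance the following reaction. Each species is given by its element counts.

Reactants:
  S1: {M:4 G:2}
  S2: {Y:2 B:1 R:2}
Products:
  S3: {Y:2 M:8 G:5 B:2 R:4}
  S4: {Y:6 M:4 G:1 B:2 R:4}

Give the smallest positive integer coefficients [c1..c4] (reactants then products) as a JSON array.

Coefficients: [3, 4, 1, 1]

Y: 3·0+4·2 = 8 | 1·2+1·6 = 8
M: 3·4+4·0 = 12 | 1·8+1·4 = 12
G: 3·2+4·0 = 6 | 1·5+1·1 = 6
B: 3·0+4·1 = 4 | 1·2+1·2 = 4
R: 3·0+4·2 = 8 | 1·4+1·4 = 8
gcd(3,4,1,1) = 1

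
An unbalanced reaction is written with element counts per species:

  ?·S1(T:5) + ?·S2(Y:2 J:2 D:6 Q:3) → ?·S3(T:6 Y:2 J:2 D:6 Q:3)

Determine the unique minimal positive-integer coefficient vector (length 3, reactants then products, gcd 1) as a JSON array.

T: 6·5+5·0 = 30 | 5·6 = 30
Y: 6·0+5·2 = 10 | 5·2 = 10
J: 6·0+5·2 = 10 | 5·2 = 10
D: 6·0+5·6 = 30 | 5·6 = 30
Q: 6·0+5·3 = 15 | 5·3 = 15
gcd(6,5,5) = 1

Coefficients: [6, 5, 5]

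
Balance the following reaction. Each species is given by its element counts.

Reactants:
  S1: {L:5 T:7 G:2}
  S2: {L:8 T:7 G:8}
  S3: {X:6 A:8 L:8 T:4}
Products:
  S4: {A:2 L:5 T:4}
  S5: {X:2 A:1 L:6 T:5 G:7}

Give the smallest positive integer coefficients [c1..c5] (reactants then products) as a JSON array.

Coefficients: [1, 5, 2, 5, 6]

X: 1·0+5·0+2·6 = 12 | 5·0+6·2 = 12
A: 1·0+5·0+2·8 = 16 | 5·2+6·1 = 16
L: 1·5+5·8+2·8 = 61 | 5·5+6·6 = 61
T: 1·7+5·7+2·4 = 50 | 5·4+6·5 = 50
G: 1·2+5·8+2·0 = 42 | 5·0+6·7 = 42
gcd(1,5,2,5,6) = 1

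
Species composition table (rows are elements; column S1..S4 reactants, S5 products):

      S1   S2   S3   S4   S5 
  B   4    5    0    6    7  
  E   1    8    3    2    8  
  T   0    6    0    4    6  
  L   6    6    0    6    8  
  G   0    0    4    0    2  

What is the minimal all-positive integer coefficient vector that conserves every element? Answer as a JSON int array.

B: 1·4+4·5+3·0+3·6 = 42 | 6·7 = 42
E: 1·1+4·8+3·3+3·2 = 48 | 6·8 = 48
T: 1·0+4·6+3·0+3·4 = 36 | 6·6 = 36
L: 1·6+4·6+3·0+3·6 = 48 | 6·8 = 48
G: 1·0+4·0+3·4+3·0 = 12 | 6·2 = 12
gcd(1,4,3,3,6) = 1

Coefficients: [1, 4, 3, 3, 6]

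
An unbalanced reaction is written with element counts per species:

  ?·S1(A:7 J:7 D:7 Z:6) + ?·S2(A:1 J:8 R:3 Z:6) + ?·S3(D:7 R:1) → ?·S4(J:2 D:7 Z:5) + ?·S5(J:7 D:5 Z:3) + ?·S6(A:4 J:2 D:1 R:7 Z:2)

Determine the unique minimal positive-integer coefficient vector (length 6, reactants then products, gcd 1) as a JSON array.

A: 1·7+5·1+6·0 = 12 | 3·0+5·0+3·4 = 12
J: 1·7+5·8+6·0 = 47 | 3·2+5·7+3·2 = 47
D: 1·7+5·0+6·7 = 49 | 3·7+5·5+3·1 = 49
R: 1·0+5·3+6·1 = 21 | 3·0+5·0+3·7 = 21
Z: 1·6+5·6+6·0 = 36 | 3·5+5·3+3·2 = 36
gcd(1,5,6,3,5,3) = 1

Coefficients: [1, 5, 6, 3, 5, 3]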